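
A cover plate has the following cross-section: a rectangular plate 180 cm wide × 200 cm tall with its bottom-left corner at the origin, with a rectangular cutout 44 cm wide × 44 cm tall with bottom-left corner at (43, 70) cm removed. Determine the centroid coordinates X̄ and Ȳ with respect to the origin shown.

plate: A = 180 × 200 = 36000.00, centroid at (90.00, 100.00).
hole: A = −(44 × 44) = -1936.00, centroid at (65.00, 92.00).
ΣA = 34064.00 cm²
ΣAX̄ = (36000.00)(90.00) + (-1936.00)(65.00) = 3114160.00 cm³
ΣAȲ = (36000.00)(100.00) + (-1936.00)(92.00) = 3421888.00 cm³
X̄ = 3114160.00 / 34064.00 = 91.42 cm
Ȳ = 3421888.00 / 34064.00 = 100.45 cm

X̄ = 91.42 cm, Ȳ = 100.45 cm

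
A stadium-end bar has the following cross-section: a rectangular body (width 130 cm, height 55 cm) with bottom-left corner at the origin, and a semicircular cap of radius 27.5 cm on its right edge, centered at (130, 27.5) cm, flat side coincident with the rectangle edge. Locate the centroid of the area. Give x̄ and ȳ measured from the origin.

Part | A | x̄ᵢ | ȳᵢ | A·x̄ᵢ | A·ȳᵢ
rectangular body | 7150.00 | 65.00 | 27.50 | 464750.00 | 196625.00
semicircular end | 1187.91 | 141.67 | 27.50 | 168293.50 | 32667.65
Σ | 8337.91 |  |  | 633043.50 | 229292.65
x̄ = 633043.50 / 8337.91 = 75.92 cm
ȳ = 229292.65 / 8337.91 = 27.50 cm

x̄ = 75.92 cm, ȳ = 27.50 cm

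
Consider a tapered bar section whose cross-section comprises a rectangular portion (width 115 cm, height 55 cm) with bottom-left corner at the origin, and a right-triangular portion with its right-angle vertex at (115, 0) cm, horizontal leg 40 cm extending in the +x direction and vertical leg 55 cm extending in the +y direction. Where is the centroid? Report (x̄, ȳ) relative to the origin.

x̄ = 67.99 cm, ȳ = 26.14 cm

Part | A | x̄ᵢ | ȳᵢ | A·x̄ᵢ | A·ȳᵢ
rectangular portion | 6325.00 | 57.50 | 27.50 | 363687.50 | 173937.50
triangular portion | 1100.00 | 128.33 | 18.33 | 141166.67 | 20166.67
Σ | 7425.00 |  |  | 504854.17 | 194104.17
x̄ = 504854.17 / 7425.00 = 67.99 cm
ȳ = 194104.17 / 7425.00 = 26.14 cm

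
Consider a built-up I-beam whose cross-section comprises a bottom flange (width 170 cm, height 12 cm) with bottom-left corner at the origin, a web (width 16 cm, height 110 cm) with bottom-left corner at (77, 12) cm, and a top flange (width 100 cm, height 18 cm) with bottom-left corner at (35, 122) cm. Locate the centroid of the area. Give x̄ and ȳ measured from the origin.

Part | A | x̄ᵢ | ȳᵢ | A·x̄ᵢ | A·ȳᵢ
bottom flange | 2040.00 | 85.00 | 6.00 | 173400.00 | 12240.00
web | 1760.00 | 85.00 | 67.00 | 149600.00 | 117920.00
top flange | 1800.00 | 85.00 | 131.00 | 153000.00 | 235800.00
Σ | 5600.00 |  |  | 476000.00 | 365960.00
x̄ = 476000.00 / 5600.00 = 85.00 cm
ȳ = 365960.00 / 5600.00 = 65.35 cm

x̄ = 85.00 cm, ȳ = 65.35 cm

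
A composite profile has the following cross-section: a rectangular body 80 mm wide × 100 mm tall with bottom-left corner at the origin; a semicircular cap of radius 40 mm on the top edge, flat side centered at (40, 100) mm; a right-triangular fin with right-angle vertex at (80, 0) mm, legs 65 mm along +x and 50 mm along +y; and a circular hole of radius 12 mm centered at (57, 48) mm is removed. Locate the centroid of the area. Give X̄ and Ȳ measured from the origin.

X̄ = 47.92 mm, Ȳ = 59.85 mm

rectangular body: A = 80 × 100 = 8000.00, centroid at (40.00, 50.00).
semicircular top: A = ½π·40² = 2513.27, centroid at (40.00, 116.98).
triangular fin: A = ½·65·50 = 1625.00, centroid at (101.67, 16.67).
hole: A = −π·12² = -452.39, centroid at (57.00, 48.00).
ΣA = 11685.88 mm², ΣAX̄ = 559953.11 mm³, ΣAȲ = 699362.72 mm³.
X̄ = 559953.11/11685.88 = 47.92 mm; Ȳ = 699362.72/11685.88 = 59.85 mm.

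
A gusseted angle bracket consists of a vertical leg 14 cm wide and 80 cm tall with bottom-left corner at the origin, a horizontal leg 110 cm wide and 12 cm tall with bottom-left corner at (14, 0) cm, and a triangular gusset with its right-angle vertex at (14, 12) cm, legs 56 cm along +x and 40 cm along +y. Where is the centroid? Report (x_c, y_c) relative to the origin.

x_c = 38.06 cm, y_c = 22.78 cm

Part | A | x̄ᵢ | ȳᵢ | A·x̄ᵢ | A·ȳᵢ
vertical leg | 1120.00 | 7.00 | 40.00 | 7840.00 | 44800.00
horizontal leg | 1320.00 | 69.00 | 6.00 | 91080.00 | 7920.00
gusset | 1120.00 | 32.67 | 25.33 | 36586.67 | 28373.33
Σ | 3560.00 |  |  | 135506.67 | 81093.33
x_c = 135506.67 / 3560.00 = 38.06 cm
y_c = 81093.33 / 3560.00 = 22.78 cm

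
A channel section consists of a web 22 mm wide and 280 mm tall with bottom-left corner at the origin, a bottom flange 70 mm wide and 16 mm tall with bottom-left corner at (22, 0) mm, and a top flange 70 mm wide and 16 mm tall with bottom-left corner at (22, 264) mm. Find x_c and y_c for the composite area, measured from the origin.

Part | A | x̄ᵢ | ȳᵢ | A·x̄ᵢ | A·ȳᵢ
web | 6160.00 | 11.00 | 140.00 | 67760.00 | 862400.00
bottom flange | 1120.00 | 57.00 | 8.00 | 63840.00 | 8960.00
top flange | 1120.00 | 57.00 | 272.00 | 63840.00 | 304640.00
Σ | 8400.00 |  |  | 195440.00 | 1176000.00
x_c = 195440.00 / 8400.00 = 23.27 mm
y_c = 1176000.00 / 8400.00 = 140.00 mm

x_c = 23.27 mm, y_c = 140.00 mm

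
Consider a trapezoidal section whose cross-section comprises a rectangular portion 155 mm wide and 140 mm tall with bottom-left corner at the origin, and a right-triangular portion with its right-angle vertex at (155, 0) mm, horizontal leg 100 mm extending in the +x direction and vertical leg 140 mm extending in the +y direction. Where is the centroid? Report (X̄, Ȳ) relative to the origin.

X̄ = 104.53 mm, Ȳ = 64.31 mm

rectangular portion: A = 155 × 140 = 21700.00, centroid at (77.50, 70.00).
triangular portion: A = ½·100·140 = 7000.00, centroid at (188.33, 46.67).
ΣA = 28700.00 mm²
ΣAX̄ = (21700.00)(77.50) + (7000.00)(188.33) = 3000083.33 mm³
ΣAȲ = (21700.00)(70.00) + (7000.00)(46.67) = 1845666.67 mm³
X̄ = 3000083.33 / 28700.00 = 104.53 mm
Ȳ = 1845666.67 / 28700.00 = 64.31 mm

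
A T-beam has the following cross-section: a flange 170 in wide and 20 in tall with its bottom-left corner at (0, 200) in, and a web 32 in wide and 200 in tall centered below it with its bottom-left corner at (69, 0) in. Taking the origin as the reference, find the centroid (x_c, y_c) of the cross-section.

Part | A | x̄ᵢ | ȳᵢ | A·x̄ᵢ | A·ȳᵢ
web | 6400.00 | 85.00 | 100.00 | 544000.00 | 640000.00
flange | 3400.00 | 85.00 | 210.00 | 289000.00 | 714000.00
Σ | 9800.00 |  |  | 833000.00 | 1354000.00
x_c = 833000.00 / 9800.00 = 85.00 in
y_c = 1354000.00 / 9800.00 = 138.16 in

x_c = 85.00 in, y_c = 138.16 in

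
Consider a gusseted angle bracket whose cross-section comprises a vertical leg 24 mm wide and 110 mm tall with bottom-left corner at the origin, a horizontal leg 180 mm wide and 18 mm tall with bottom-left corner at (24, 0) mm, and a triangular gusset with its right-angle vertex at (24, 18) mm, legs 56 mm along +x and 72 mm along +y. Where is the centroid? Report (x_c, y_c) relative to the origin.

vertical leg: A = 24 × 110 = 2640.00, centroid at (12.00, 55.00).
horizontal leg: A = 180 × 18 = 3240.00, centroid at (114.00, 9.00).
gusset: A = ½·56·72 = 2016.00, centroid at (42.67, 42.00).
ΣA = 7896.00 mm²
ΣAx_c = (2640.00)(12.00) + (3240.00)(114.00) + (2016.00)(42.67) = 487056.00 mm³
ΣAy_c = (2640.00)(55.00) + (3240.00)(9.00) + (2016.00)(42.00) = 259032.00 mm³
x_c = 487056.00 / 7896.00 = 61.68 mm
y_c = 259032.00 / 7896.00 = 32.81 mm

x_c = 61.68 mm, y_c = 32.81 mm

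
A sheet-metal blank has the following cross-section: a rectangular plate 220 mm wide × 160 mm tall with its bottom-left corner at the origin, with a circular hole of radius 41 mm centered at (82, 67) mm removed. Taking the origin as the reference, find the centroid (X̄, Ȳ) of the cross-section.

X̄ = 114.94 mm, Ȳ = 82.29 mm

Part | A | x̄ᵢ | ȳᵢ | A·x̄ᵢ | A·ȳᵢ
plate | 35200.00 | 110.00 | 80.00 | 3872000.00 | 2816000.00
hole | -5281.02 | 82.00 | 67.00 | -433043.41 | -353828.16
Σ | 29918.98 |  |  | 3438956.59 | 2462171.84
X̄ = 3438956.59 / 29918.98 = 114.94 mm
Ȳ = 2462171.84 / 29918.98 = 82.29 mm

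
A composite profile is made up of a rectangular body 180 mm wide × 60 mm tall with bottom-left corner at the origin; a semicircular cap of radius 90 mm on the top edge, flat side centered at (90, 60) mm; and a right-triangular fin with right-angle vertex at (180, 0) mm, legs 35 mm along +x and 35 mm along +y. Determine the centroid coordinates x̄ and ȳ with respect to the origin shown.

Part | A | x̄ᵢ | ȳᵢ | A·x̄ᵢ | A·ȳᵢ
rectangular body | 10800.00 | 90.00 | 30.00 | 972000.00 | 324000.00
semicircular top | 12723.45 | 90.00 | 98.20 | 1145110.52 | 1249407.01
triangular fin | 612.50 | 191.67 | 11.67 | 117395.83 | 7145.83
Σ | 24135.95 |  |  | 2234506.36 | 1580552.85
x̄ = 2234506.36 / 24135.95 = 92.58 mm
ȳ = 1580552.85 / 24135.95 = 65.49 mm

x̄ = 92.58 mm, ȳ = 65.49 mm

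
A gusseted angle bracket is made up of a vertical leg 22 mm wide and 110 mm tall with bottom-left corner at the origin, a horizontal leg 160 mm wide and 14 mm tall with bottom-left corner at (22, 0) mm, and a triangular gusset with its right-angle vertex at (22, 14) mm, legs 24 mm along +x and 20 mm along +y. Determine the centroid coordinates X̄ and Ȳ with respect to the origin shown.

vertical leg: A = 22 × 110 = 2420.00, centroid at (11.00, 55.00).
horizontal leg: A = 160 × 14 = 2240.00, centroid at (102.00, 7.00).
gusset: A = ½·24·20 = 240.00, centroid at (30.00, 20.67).
ΣA = 4900.00 mm²
ΣAX̄ = (2420.00)(11.00) + (2240.00)(102.00) + (240.00)(30.00) = 262300.00 mm³
ΣAȲ = (2420.00)(55.00) + (2240.00)(7.00) + (240.00)(20.67) = 153740.00 mm³
X̄ = 262300.00 / 4900.00 = 53.53 mm
Ȳ = 153740.00 / 4900.00 = 31.38 mm

X̄ = 53.53 mm, Ȳ = 31.38 mm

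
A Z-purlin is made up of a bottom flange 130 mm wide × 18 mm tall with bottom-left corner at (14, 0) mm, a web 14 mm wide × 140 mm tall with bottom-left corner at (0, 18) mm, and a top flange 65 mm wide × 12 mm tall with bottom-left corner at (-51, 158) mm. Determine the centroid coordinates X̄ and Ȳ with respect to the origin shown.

X̄ = 36.25 mm, Ȳ = 63.28 mm

bottom flange: A = 130 × 18 = 2340.00, centroid at (79.00, 9.00).
web: A = 14 × 140 = 1960.00, centroid at (7.00, 88.00).
top flange: A = 65 × 12 = 780.00, centroid at (-18.50, 164.00).
ΣA = 5080.00 mm²
ΣAX̄ = (2340.00)(79.00) + (1960.00)(7.00) + (780.00)(-18.50) = 184150.00 mm³
ΣAȲ = (2340.00)(9.00) + (1960.00)(88.00) + (780.00)(164.00) = 321460.00 mm³
X̄ = 184150.00 / 5080.00 = 36.25 mm
Ȳ = 321460.00 / 5080.00 = 63.28 mm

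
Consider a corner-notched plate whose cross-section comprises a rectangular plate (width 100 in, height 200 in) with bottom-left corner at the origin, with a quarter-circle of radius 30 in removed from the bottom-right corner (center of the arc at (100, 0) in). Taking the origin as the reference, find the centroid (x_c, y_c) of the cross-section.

x_c = 48.63 in, y_c = 103.20 in

Part | A | x̄ᵢ | ȳᵢ | A·x̄ᵢ | A·ȳᵢ
plate | 20000.00 | 50.00 | 100.00 | 1000000.00 | 2000000.00
removed quarter-circle | -706.86 | 87.27 | 12.73 | -61685.83 | -9000.00
Σ | 19293.14 |  |  | 938314.17 | 1991000.00
x_c = 938314.17 / 19293.14 = 48.63 in
y_c = 1991000.00 / 19293.14 = 103.20 in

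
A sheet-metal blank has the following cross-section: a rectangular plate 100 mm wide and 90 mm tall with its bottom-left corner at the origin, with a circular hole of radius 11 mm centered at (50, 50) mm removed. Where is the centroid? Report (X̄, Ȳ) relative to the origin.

X̄ = 50.00 mm, Ȳ = 44.78 mm

Part | A | x̄ᵢ | ȳᵢ | A·x̄ᵢ | A·ȳᵢ
plate | 9000.00 | 50.00 | 45.00 | 450000.00 | 405000.00
hole | -380.13 | 50.00 | 50.00 | -19006.64 | -19006.64
Σ | 8619.87 |  |  | 430993.36 | 385993.36
X̄ = 430993.36 / 8619.87 = 50.00 mm
Ȳ = 385993.36 / 8619.87 = 44.78 mm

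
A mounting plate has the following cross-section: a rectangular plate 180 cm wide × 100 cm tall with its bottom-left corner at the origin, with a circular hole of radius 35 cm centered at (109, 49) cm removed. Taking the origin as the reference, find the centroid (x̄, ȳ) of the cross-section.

plate: A = 180 × 100 = 18000.00, centroid at (90.00, 50.00).
hole: A = −π·35² = -3848.45, centroid at (109.00, 49.00).
ΣA = 14151.55 cm², ΣAx̄ = 1200518.84 cm³, ΣAȳ = 711425.90 cm³.
x̄ = 1200518.84/14151.55 = 84.83 cm; ȳ = 711425.90/14151.55 = 50.27 cm.

x̄ = 84.83 cm, ȳ = 50.27 cm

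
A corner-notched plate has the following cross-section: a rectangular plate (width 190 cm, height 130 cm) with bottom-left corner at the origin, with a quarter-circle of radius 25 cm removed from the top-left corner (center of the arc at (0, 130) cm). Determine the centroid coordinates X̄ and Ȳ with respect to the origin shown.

X̄ = 96.71 cm, Ȳ = 63.90 cm

Part | A | x̄ᵢ | ȳᵢ | A·x̄ᵢ | A·ȳᵢ
plate | 24700.00 | 95.00 | 65.00 | 2346500.00 | 1605500.00
removed quarter-circle | -490.87 | 10.61 | 119.39 | -5208.33 | -58605.27
Σ | 24209.13 |  |  | 2341291.67 | 1546894.73
X̄ = 2341291.67 / 24209.13 = 96.71 cm
Ȳ = 1546894.73 / 24209.13 = 63.90 cm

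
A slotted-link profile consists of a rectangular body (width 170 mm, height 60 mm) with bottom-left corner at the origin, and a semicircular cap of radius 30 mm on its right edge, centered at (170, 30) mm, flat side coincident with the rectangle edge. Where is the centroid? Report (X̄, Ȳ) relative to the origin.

rectangular body: A = 170 × 60 = 10200.00, centroid at (85.00, 30.00).
semicircular end: A = ½π·30² = 1413.72, centroid at (182.73, 30.00).
ΣA = 11613.72 mm²
ΣAX̄ = (10200.00)(85.00) + (1413.72)(182.73) = 1125331.84 mm³
ΣAȲ = (10200.00)(30.00) + (1413.72)(30.00) = 348411.50 mm³
X̄ = 1125331.84 / 11613.72 = 96.90 mm
Ȳ = 348411.50 / 11613.72 = 30.00 mm

X̄ = 96.90 mm, Ȳ = 30.00 mm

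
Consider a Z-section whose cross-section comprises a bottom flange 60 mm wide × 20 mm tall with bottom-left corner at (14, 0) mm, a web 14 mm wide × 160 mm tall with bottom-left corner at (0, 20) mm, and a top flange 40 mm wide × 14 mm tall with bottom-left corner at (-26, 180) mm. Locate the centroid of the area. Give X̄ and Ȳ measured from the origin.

X̄ = 16.28 mm, Ȳ = 85.18 mm

Part | A | x̄ᵢ | ȳᵢ | A·x̄ᵢ | A·ȳᵢ
bottom flange | 1200.00 | 44.00 | 10.00 | 52800.00 | 12000.00
web | 2240.00 | 7.00 | 100.00 | 15680.00 | 224000.00
top flange | 560.00 | -6.00 | 187.00 | -3360.00 | 104720.00
Σ | 4000.00 |  |  | 65120.00 | 340720.00
X̄ = 65120.00 / 4000.00 = 16.28 mm
Ȳ = 340720.00 / 4000.00 = 85.18 mm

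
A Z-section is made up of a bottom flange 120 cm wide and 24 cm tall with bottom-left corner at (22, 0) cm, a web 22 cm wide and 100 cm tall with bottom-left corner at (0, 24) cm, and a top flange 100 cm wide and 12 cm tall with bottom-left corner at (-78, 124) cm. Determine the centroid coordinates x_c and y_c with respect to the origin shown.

Part | A | x̄ᵢ | ȳᵢ | A·x̄ᵢ | A·ȳᵢ
bottom flange | 2880.00 | 82.00 | 12.00 | 236160.00 | 34560.00
web | 2200.00 | 11.00 | 74.00 | 24200.00 | 162800.00
top flange | 1200.00 | -28.00 | 130.00 | -33600.00 | 156000.00
Σ | 6280.00 |  |  | 226760.00 | 353360.00
x_c = 226760.00 / 6280.00 = 36.11 cm
y_c = 353360.00 / 6280.00 = 56.27 cm

x_c = 36.11 cm, y_c = 56.27 cm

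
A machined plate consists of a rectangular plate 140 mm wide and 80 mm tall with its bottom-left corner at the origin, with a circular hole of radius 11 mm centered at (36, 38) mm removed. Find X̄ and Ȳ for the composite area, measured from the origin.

plate: A = 140 × 80 = 11200.00, centroid at (70.00, 40.00).
hole: A = −π·11² = -380.13, centroid at (36.00, 38.00).
ΣA = 10819.87 mm²
ΣAX̄ = (11200.00)(70.00) + (-380.13)(36.00) = 770315.22 mm³
ΣAȲ = (11200.00)(40.00) + (-380.13)(38.00) = 433554.96 mm³
X̄ = 770315.22 / 10819.87 = 71.19 mm
Ȳ = 433554.96 / 10819.87 = 40.07 mm

X̄ = 71.19 mm, Ȳ = 40.07 mm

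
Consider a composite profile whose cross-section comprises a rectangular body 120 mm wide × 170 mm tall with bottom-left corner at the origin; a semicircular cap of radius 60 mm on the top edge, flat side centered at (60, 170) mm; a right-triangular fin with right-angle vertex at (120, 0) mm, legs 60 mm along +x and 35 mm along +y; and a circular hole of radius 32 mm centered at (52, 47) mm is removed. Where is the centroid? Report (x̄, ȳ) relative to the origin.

x̄ = 64.59 mm, ȳ = 113.04 mm

Part | A | x̄ᵢ | ȳᵢ | A·x̄ᵢ | A·ȳᵢ
rectangular body | 20400.00 | 60.00 | 85.00 | 1224000.00 | 1734000.00
semicircular top | 5654.87 | 60.00 | 195.46 | 339292.01 | 1105327.35
triangular fin | 1050.00 | 140.00 | 11.67 | 147000.00 | 12250.00
hole | -3216.99 | 52.00 | 47.00 | -167283.53 | -151198.57
Σ | 23887.88 |  |  | 1543008.48 | 2700378.78
x̄ = 1543008.48 / 23887.88 = 64.59 mm
ȳ = 2700378.78 / 23887.88 = 113.04 mm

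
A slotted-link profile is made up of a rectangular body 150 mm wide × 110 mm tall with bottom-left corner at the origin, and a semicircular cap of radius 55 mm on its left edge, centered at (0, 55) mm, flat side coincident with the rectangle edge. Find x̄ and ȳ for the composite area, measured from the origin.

x̄ = 53.01 mm, ȳ = 55.00 mm

Part | A | x̄ᵢ | ȳᵢ | A·x̄ᵢ | A·ȳᵢ
rectangular body | 16500.00 | 75.00 | 55.00 | 1237500.00 | 907500.00
semicircular end | 4751.66 | -23.34 | 55.00 | -110916.67 | 261341.24
Σ | 21251.66 |  |  | 1126583.33 | 1168841.24
x̄ = 1126583.33 / 21251.66 = 53.01 mm
ȳ = 1168841.24 / 21251.66 = 55.00 mm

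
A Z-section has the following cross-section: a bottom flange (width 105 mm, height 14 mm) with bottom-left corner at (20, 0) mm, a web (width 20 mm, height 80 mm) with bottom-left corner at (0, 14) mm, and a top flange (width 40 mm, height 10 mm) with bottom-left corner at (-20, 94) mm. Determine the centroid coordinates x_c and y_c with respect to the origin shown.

Part | A | x̄ᵢ | ȳᵢ | A·x̄ᵢ | A·ȳᵢ
bottom flange | 1470.00 | 72.50 | 7.00 | 106575.00 | 10290.00
web | 1600.00 | 10.00 | 54.00 | 16000.00 | 86400.00
top flange | 400.00 | 0.00 | 99.00 | 0.00 | 39600.00
Σ | 3470.00 |  |  | 122575.00 | 136290.00
x_c = 122575.00 / 3470.00 = 35.32 mm
y_c = 136290.00 / 3470.00 = 39.28 mm

x_c = 35.32 mm, y_c = 39.28 mm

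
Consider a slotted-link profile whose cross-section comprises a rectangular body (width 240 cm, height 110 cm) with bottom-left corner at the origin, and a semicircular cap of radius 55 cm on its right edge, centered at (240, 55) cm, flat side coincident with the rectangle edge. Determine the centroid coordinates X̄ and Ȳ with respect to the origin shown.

rectangular body: A = 240 × 110 = 26400.00, centroid at (120.00, 55.00).
semicircular end: A = ½π·55² = 4751.66, centroid at (263.34, 55.00).
ΣA = 31151.66 cm²
ΣAX̄ = (26400.00)(120.00) + (4751.66)(263.34) = 4419314.80 cm³
ΣAȲ = (26400.00)(55.00) + (4751.66)(55.00) = 1713341.24 cm³
X̄ = 4419314.80 / 31151.66 = 141.86 cm
Ȳ = 1713341.24 / 31151.66 = 55.00 cm

X̄ = 141.86 cm, Ȳ = 55.00 cm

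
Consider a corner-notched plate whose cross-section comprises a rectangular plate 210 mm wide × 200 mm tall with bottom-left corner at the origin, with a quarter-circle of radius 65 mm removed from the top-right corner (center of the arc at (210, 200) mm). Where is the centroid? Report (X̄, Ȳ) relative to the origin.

plate: A = 210 × 200 = 42000.00, centroid at (105.00, 100.00).
removed quarter-circle: A = −¼π·65² = -3318.31, centroid at (182.41, 172.41).
ΣA = 38681.69 mm², ΣAX̄ = 3804697.15 mm³, ΣAȲ = 3627880.22 mm³.
X̄ = 3804697.15/38681.69 = 98.36 mm; Ȳ = 3627880.22/38681.69 = 93.79 mm.

X̄ = 98.36 mm, Ȳ = 93.79 mm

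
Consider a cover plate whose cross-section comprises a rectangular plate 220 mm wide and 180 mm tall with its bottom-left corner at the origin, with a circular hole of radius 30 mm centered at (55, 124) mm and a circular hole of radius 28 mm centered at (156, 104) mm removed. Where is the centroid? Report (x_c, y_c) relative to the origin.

x_c = 111.23 mm, y_c = 86.19 mm

Part | A | x̄ᵢ | ȳᵢ | A·x̄ᵢ | A·ȳᵢ
plate | 39600.00 | 110.00 | 90.00 | 4356000.00 | 3564000.00
hole 1 | -2827.43 | 55.00 | 124.00 | -155508.84 | -350601.74
hole 2 | -2463.01 | 156.00 | 104.00 | -384229.35 | -256152.90
Σ | 34309.56 |  |  | 3816261.82 | 2957245.36
x_c = 3816261.82 / 34309.56 = 111.23 mm
y_c = 2957245.36 / 34309.56 = 86.19 mm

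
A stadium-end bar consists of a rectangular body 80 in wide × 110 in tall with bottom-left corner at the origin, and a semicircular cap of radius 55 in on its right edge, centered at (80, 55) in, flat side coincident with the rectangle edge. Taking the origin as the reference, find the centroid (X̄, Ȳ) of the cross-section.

rectangular body: A = 80 × 110 = 8800.00, centroid at (40.00, 55.00).
semicircular end: A = ½π·55² = 4751.66, centroid at (103.34, 55.00).
ΣA = 13551.66 in²
ΣAX̄ = (8800.00)(40.00) + (4751.66)(103.34) = 843049.38 in³
ΣAȲ = (8800.00)(55.00) + (4751.66)(55.00) = 745341.24 in³
X̄ = 843049.38 / 13551.66 = 62.21 in
Ȳ = 745341.24 / 13551.66 = 55.00 in

X̄ = 62.21 in, Ȳ = 55.00 in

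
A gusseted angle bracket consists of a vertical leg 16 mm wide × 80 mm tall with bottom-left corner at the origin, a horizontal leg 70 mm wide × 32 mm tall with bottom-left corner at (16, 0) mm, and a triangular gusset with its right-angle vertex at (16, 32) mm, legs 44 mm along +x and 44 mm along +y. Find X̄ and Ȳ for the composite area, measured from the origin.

X̄ = 34.35 mm, Ȳ = 29.46 mm

Part | A | x̄ᵢ | ȳᵢ | A·x̄ᵢ | A·ȳᵢ
vertical leg | 1280.00 | 8.00 | 40.00 | 10240.00 | 51200.00
horizontal leg | 2240.00 | 51.00 | 16.00 | 114240.00 | 35840.00
gusset | 968.00 | 30.67 | 46.67 | 29685.33 | 45173.33
Σ | 4488.00 |  |  | 154165.33 | 132213.33
X̄ = 154165.33 / 4488.00 = 34.35 mm
Ȳ = 132213.33 / 4488.00 = 29.46 mm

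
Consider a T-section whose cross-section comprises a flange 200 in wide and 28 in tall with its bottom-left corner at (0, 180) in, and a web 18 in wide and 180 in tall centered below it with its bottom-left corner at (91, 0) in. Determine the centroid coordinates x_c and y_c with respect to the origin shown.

x_c = 100.00 in, y_c = 155.88 in

web: A = 18 × 180 = 3240.00, centroid at (100.00, 90.00).
flange: A = 200 × 28 = 5600.00, centroid at (100.00, 194.00).
ΣA = 8840.00 in²
ΣAx_c = (3240.00)(100.00) + (5600.00)(100.00) = 884000.00 in³
ΣAy_c = (3240.00)(90.00) + (5600.00)(194.00) = 1378000.00 in³
x_c = 884000.00 / 8840.00 = 100.00 in
y_c = 1378000.00 / 8840.00 = 155.88 in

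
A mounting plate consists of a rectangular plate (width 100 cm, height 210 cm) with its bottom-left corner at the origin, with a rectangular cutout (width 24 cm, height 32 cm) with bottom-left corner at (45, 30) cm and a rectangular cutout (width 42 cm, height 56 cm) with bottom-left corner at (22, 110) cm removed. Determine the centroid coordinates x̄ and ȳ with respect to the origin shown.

Part | A | x̄ᵢ | ȳᵢ | A·x̄ᵢ | A·ȳᵢ
plate | 21000.00 | 50.00 | 105.00 | 1050000.00 | 2205000.00
hole 1 | -768.00 | 57.00 | 46.00 | -43776.00 | -35328.00
hole 2 | -2352.00 | 43.00 | 138.00 | -101136.00 | -324576.00
Σ | 17880.00 |  |  | 905088.00 | 1845096.00
x̄ = 905088.00 / 17880.00 = 50.62 cm
ȳ = 1845096.00 / 17880.00 = 103.19 cm

x̄ = 50.62 cm, ȳ = 103.19 cm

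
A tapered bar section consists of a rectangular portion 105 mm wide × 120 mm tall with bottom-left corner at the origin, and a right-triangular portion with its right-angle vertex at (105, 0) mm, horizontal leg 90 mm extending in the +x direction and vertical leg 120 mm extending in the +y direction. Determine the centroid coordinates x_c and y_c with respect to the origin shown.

x_c = 77.25 mm, y_c = 54.00 mm

rectangular portion: A = 105 × 120 = 12600.00, centroid at (52.50, 60.00).
triangular portion: A = ½·90·120 = 5400.00, centroid at (135.00, 40.00).
ΣA = 18000.00 mm²
ΣAx_c = (12600.00)(52.50) + (5400.00)(135.00) = 1390500.00 mm³
ΣAy_c = (12600.00)(60.00) + (5400.00)(40.00) = 972000.00 mm³
x_c = 1390500.00 / 18000.00 = 77.25 mm
y_c = 972000.00 / 18000.00 = 54.00 mm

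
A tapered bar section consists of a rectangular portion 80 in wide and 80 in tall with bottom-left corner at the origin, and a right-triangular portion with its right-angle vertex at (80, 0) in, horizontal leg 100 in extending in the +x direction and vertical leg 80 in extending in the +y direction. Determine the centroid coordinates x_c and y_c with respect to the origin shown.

x_c = 68.21 in, y_c = 34.87 in

Part | A | x̄ᵢ | ȳᵢ | A·x̄ᵢ | A·ȳᵢ
rectangular portion | 6400.00 | 40.00 | 40.00 | 256000.00 | 256000.00
triangular portion | 4000.00 | 113.33 | 26.67 | 453333.33 | 106666.67
Σ | 10400.00 |  |  | 709333.33 | 362666.67
x_c = 709333.33 / 10400.00 = 68.21 in
y_c = 362666.67 / 10400.00 = 34.87 in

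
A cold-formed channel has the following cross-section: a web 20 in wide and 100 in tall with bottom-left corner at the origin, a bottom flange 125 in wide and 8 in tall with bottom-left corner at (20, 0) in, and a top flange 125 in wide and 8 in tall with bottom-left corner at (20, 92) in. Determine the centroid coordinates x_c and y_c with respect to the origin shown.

web: A = 20 × 100 = 2000.00, centroid at (10.00, 50.00).
bottom flange: A = 125 × 8 = 1000.00, centroid at (82.50, 4.00).
top flange: A = 125 × 8 = 1000.00, centroid at (82.50, 96.00).
ΣA = 4000.00 in², ΣAx_c = 185000.00 in³, ΣAy_c = 200000.00 in³.
x_c = 185000.00/4000.00 = 46.25 in; y_c = 200000.00/4000.00 = 50.00 in.

x_c = 46.25 in, y_c = 50.00 in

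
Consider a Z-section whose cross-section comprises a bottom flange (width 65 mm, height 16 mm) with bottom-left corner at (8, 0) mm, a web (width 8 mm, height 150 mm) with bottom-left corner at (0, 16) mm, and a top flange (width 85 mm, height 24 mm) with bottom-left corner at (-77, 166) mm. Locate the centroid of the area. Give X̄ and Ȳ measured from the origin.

bottom flange: A = 65 × 16 = 1040.00, centroid at (40.50, 8.00).
web: A = 8 × 150 = 1200.00, centroid at (4.00, 91.00).
top flange: A = 85 × 24 = 2040.00, centroid at (-34.50, 178.00).
ΣA = 4280.00 mm², ΣAX̄ = -23460.00 mm³, ΣAȲ = 480640.00 mm³.
X̄ = -23460.00/4280.00 = -5.48 mm; Ȳ = 480640.00/4280.00 = 112.30 mm.

X̄ = -5.48 mm, Ȳ = 112.30 mm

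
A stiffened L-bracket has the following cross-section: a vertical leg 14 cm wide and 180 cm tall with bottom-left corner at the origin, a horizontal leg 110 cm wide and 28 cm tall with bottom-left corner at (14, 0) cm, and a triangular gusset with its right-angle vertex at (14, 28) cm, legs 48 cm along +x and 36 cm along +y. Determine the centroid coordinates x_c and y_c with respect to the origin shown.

x_c = 39.62 cm, y_c = 47.10 cm

vertical leg: A = 14 × 180 = 2520.00, centroid at (7.00, 90.00).
horizontal leg: A = 110 × 28 = 3080.00, centroid at (69.00, 14.00).
gusset: A = ½·48·36 = 864.00, centroid at (30.00, 40.00).
ΣA = 6464.00 cm²
ΣAx_c = (2520.00)(7.00) + (3080.00)(69.00) + (864.00)(30.00) = 256080.00 cm³
ΣAy_c = (2520.00)(90.00) + (3080.00)(14.00) + (864.00)(40.00) = 304480.00 cm³
x_c = 256080.00 / 6464.00 = 39.62 cm
y_c = 304480.00 / 6464.00 = 47.10 cm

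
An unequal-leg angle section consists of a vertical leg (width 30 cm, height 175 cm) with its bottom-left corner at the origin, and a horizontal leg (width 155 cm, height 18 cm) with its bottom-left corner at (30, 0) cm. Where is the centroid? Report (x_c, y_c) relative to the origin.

vertical leg: A = 30 × 175 = 5250.00, centroid at (15.00, 87.50).
horizontal leg: A = 155 × 18 = 2790.00, centroid at (107.50, 9.00).
ΣA = 8040.00 cm², ΣAx_c = 378675.00 cm³, ΣAy_c = 484485.00 cm³.
x_c = 378675.00/8040.00 = 47.10 cm; y_c = 484485.00/8040.00 = 60.26 cm.

x_c = 47.10 cm, y_c = 60.26 cm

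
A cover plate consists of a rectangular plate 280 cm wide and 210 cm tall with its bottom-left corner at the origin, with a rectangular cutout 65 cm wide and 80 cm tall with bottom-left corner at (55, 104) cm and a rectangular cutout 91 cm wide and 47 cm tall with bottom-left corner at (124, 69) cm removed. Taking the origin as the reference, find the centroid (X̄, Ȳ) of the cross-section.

X̄ = 142.98 cm, Ȳ = 101.97 cm

plate: A = 280 × 210 = 58800.00, centroid at (140.00, 105.00).
hole 1: A = −(65 × 80) = -5200.00, centroid at (87.50, 144.00).
hole 2: A = −(91 × 47) = -4277.00, centroid at (169.50, 92.50).
ΣA = 49323.00 cm²
ΣAX̄ = (58800.00)(140.00) + (-5200.00)(87.50) + (-4277.00)(169.50) = 7052048.50 cm³
ΣAȲ = (58800.00)(105.00) + (-5200.00)(144.00) + (-4277.00)(92.50) = 5029577.50 cm³
X̄ = 7052048.50 / 49323.00 = 142.98 cm
Ȳ = 5029577.50 / 49323.00 = 101.97 cm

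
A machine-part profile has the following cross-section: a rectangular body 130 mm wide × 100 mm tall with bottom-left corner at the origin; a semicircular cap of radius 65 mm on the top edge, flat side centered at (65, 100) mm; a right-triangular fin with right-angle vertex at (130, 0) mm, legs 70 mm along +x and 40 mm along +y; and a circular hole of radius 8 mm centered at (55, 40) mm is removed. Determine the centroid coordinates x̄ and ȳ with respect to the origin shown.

x̄ = 71.03 mm, ȳ = 72.35 mm

Part | A | x̄ᵢ | ȳᵢ | A·x̄ᵢ | A·ȳᵢ
rectangular body | 13000.00 | 65.00 | 50.00 | 845000.00 | 650000.00
semicircular top | 6636.61 | 65.00 | 127.59 | 431379.94 | 846744.78
triangular fin | 1400.00 | 153.33 | 13.33 | 214666.67 | 18666.67
hole | -201.06 | 55.00 | 40.00 | -11058.41 | -8042.48
Σ | 20835.55 |  |  | 1479988.20 | 1507368.97
x̄ = 1479988.20 / 20835.55 = 71.03 mm
ȳ = 1507368.97 / 20835.55 = 72.35 mm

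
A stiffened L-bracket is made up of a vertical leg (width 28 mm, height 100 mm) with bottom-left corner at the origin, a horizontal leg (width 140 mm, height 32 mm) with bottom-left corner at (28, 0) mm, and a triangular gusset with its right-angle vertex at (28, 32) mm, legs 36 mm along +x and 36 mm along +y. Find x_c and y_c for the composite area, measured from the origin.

Part | A | x̄ᵢ | ȳᵢ | A·x̄ᵢ | A·ȳᵢ
vertical leg | 2800.00 | 14.00 | 50.00 | 39200.00 | 140000.00
horizontal leg | 4480.00 | 98.00 | 16.00 | 439040.00 | 71680.00
gusset | 648.00 | 40.00 | 44.00 | 25920.00 | 28512.00
Σ | 7928.00 |  |  | 504160.00 | 240192.00
x_c = 504160.00 / 7928.00 = 63.59 mm
y_c = 240192.00 / 7928.00 = 30.30 mm

x_c = 63.59 mm, y_c = 30.30 mm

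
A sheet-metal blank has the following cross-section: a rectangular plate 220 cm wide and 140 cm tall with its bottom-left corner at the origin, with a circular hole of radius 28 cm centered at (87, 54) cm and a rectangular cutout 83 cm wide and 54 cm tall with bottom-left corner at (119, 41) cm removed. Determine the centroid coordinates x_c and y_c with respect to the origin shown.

x_c = 102.89 cm, y_c = 72.03 cm

plate: A = 220 × 140 = 30800.00, centroid at (110.00, 70.00).
hole 1: A = −π·28² = -2463.01, centroid at (87.00, 54.00).
hole 2: A = −(83 × 54) = -4482.00, centroid at (160.50, 68.00).
ΣA = 23854.99 cm²
ΣAx_c = (30800.00)(110.00) + (-2463.01)(87.00) + (-4482.00)(160.50) = 2454357.25 cm³
ΣAy_c = (30800.00)(70.00) + (-2463.01)(54.00) + (-4482.00)(68.00) = 1718221.53 cm³
x_c = 2454357.25 / 23854.99 = 102.89 cm
y_c = 1718221.53 / 23854.99 = 72.03 cm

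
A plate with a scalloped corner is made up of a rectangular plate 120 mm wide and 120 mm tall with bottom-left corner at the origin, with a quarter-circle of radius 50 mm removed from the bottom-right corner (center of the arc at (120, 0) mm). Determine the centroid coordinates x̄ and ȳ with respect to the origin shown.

plate: A = 120 × 120 = 14400.00, centroid at (60.00, 60.00).
removed quarter-circle: A = −¼π·50² = -1963.50, centroid at (98.78, 21.22).
ΣA = 12436.50 mm², ΣAx̄ = 670047.22 mm³, ΣAȳ = 822333.33 mm³.
x̄ = 670047.22/12436.50 = 53.88 mm; ȳ = 822333.33/12436.50 = 66.12 mm.

x̄ = 53.88 mm, ȳ = 66.12 mm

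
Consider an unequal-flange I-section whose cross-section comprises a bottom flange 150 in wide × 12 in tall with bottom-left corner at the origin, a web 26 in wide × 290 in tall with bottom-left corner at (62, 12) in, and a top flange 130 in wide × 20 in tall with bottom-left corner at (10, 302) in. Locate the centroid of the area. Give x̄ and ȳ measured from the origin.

x̄ = 75.00 in, ȳ = 167.99 in

bottom flange: A = 150 × 12 = 1800.00, centroid at (75.00, 6.00).
web: A = 26 × 290 = 7540.00, centroid at (75.00, 157.00).
top flange: A = 130 × 20 = 2600.00, centroid at (75.00, 312.00).
ΣA = 11940.00 in², ΣAx̄ = 895500.00 in³, ΣAȳ = 2005780.00 in³.
x̄ = 895500.00/11940.00 = 75.00 in; ȳ = 2005780.00/11940.00 = 167.99 in.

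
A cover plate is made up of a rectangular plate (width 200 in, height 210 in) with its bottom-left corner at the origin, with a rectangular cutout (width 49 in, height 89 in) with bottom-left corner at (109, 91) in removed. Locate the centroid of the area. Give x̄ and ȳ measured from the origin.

plate: A = 200 × 210 = 42000.00, centroid at (100.00, 105.00).
hole: A = −(49 × 89) = -4361.00, centroid at (133.50, 135.50).
ΣA = 37639.00 in²
ΣAx̄ = (42000.00)(100.00) + (-4361.00)(133.50) = 3617806.50 in³
ΣAȳ = (42000.00)(105.00) + (-4361.00)(135.50) = 3819084.50 in³
x̄ = 3617806.50 / 37639.00 = 96.12 in
ȳ = 3819084.50 / 37639.00 = 101.47 in

x̄ = 96.12 in, ȳ = 101.47 in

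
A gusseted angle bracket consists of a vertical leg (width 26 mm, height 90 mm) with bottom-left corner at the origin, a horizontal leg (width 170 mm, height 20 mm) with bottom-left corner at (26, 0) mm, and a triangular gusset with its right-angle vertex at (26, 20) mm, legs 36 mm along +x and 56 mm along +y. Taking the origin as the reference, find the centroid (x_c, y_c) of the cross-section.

x_c = 66.11 mm, y_c = 26.42 mm

vertical leg: A = 26 × 90 = 2340.00, centroid at (13.00, 45.00).
horizontal leg: A = 170 × 20 = 3400.00, centroid at (111.00, 10.00).
gusset: A = ½·36·56 = 1008.00, centroid at (38.00, 38.67).
ΣA = 6748.00 mm², ΣAx_c = 446124.00 mm³, ΣAy_c = 178276.00 mm³.
x_c = 446124.00/6748.00 = 66.11 mm; y_c = 178276.00/6748.00 = 26.42 mm.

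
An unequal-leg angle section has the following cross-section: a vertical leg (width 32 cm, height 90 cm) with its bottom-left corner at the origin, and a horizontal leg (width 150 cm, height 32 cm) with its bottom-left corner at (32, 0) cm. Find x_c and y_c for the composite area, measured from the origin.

x_c = 72.88 cm, y_c = 26.88 cm

Part | A | x̄ᵢ | ȳᵢ | A·x̄ᵢ | A·ȳᵢ
vertical leg | 2880.00 | 16.00 | 45.00 | 46080.00 | 129600.00
horizontal leg | 4800.00 | 107.00 | 16.00 | 513600.00 | 76800.00
Σ | 7680.00 |  |  | 559680.00 | 206400.00
x_c = 559680.00 / 7680.00 = 72.88 cm
y_c = 206400.00 / 7680.00 = 26.88 cm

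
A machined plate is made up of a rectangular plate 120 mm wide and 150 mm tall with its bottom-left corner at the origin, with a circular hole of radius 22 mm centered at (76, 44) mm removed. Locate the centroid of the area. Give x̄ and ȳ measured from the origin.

x̄ = 58.52 mm, ȳ = 77.86 mm

plate: A = 120 × 150 = 18000.00, centroid at (60.00, 75.00).
hole: A = −π·22² = -1520.53, centroid at (76.00, 44.00).
ΣA = 16479.47 mm², ΣAx̄ = 964439.66 mm³, ΣAȳ = 1283096.64 mm³.
x̄ = 964439.66/16479.47 = 58.52 mm; ȳ = 1283096.64/16479.47 = 77.86 mm.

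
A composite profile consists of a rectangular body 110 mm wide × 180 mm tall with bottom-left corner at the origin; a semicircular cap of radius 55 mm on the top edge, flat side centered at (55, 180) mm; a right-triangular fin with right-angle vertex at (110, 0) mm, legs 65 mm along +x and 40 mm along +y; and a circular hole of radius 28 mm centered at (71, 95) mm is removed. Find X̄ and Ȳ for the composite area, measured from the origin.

rectangular body: A = 110 × 180 = 19800.00, centroid at (55.00, 90.00).
semicircular top: A = ½π·55² = 4751.66, centroid at (55.00, 203.34).
triangular fin: A = ½·65·40 = 1300.00, centroid at (131.67, 13.33).
hole: A = −π·28² = -2463.01, centroid at (71.00, 95.00).
ΣA = 23388.65 mm²
ΣAX̄ = (19800.00)(55.00) + (4751.66)(55.00) + (1300.00)(131.67) + (-2463.01)(71.00) = 1346634.29 mm³
ΣAȲ = (19800.00)(90.00) + (4751.66)(203.34) + (1300.00)(13.33) + (-2463.01)(95.00) = 2531562.78 mm³
X̄ = 1346634.29 / 23388.65 = 57.58 mm
Ȳ = 2531562.78 / 23388.65 = 108.24 mm

X̄ = 57.58 mm, Ȳ = 108.24 mm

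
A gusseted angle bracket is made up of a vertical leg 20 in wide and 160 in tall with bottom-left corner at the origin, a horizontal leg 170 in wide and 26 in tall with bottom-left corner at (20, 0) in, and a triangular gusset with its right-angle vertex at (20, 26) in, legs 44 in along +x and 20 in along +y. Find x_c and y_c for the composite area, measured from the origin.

x_c = 63.44 in, y_c = 40.67 in

vertical leg: A = 20 × 160 = 3200.00, centroid at (10.00, 80.00).
horizontal leg: A = 170 × 26 = 4420.00, centroid at (105.00, 13.00).
gusset: A = ½·44·20 = 440.00, centroid at (34.67, 32.67).
ΣA = 8060.00 in², ΣAx_c = 511353.33 in³, ΣAy_c = 327833.33 in³.
x_c = 511353.33/8060.00 = 63.44 in; y_c = 327833.33/8060.00 = 40.67 in.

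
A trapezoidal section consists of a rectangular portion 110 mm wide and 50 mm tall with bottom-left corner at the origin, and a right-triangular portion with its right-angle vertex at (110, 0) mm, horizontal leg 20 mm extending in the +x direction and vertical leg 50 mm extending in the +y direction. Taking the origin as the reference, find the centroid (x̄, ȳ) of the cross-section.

x̄ = 60.14 mm, ȳ = 24.31 mm

Part | A | x̄ᵢ | ȳᵢ | A·x̄ᵢ | A·ȳᵢ
rectangular portion | 5500.00 | 55.00 | 25.00 | 302500.00 | 137500.00
triangular portion | 500.00 | 116.67 | 16.67 | 58333.33 | 8333.33
Σ | 6000.00 |  |  | 360833.33 | 145833.33
x̄ = 360833.33 / 6000.00 = 60.14 mm
ȳ = 145833.33 / 6000.00 = 24.31 mm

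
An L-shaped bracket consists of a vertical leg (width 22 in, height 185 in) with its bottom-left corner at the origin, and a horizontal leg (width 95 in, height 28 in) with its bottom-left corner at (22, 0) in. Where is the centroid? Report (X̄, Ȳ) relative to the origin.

X̄ = 34.12 in, Ȳ = 61.47 in

vertical leg: A = 22 × 185 = 4070.00, centroid at (11.00, 92.50).
horizontal leg: A = 95 × 28 = 2660.00, centroid at (69.50, 14.00).
ΣA = 6730.00 in², ΣAX̄ = 229640.00 in³, ΣAȲ = 413715.00 in³.
X̄ = 229640.00/6730.00 = 34.12 in; Ȳ = 413715.00/6730.00 = 61.47 in.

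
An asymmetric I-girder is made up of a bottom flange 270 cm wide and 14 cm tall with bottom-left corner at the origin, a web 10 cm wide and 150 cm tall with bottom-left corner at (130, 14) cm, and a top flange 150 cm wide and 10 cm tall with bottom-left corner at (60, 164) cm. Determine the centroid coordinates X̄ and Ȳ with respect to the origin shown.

bottom flange: A = 270 × 14 = 3780.00, centroid at (135.00, 7.00).
web: A = 10 × 150 = 1500.00, centroid at (135.00, 89.00).
top flange: A = 150 × 10 = 1500.00, centroid at (135.00, 169.00).
ΣA = 6780.00 cm², ΣAX̄ = 915300.00 cm³, ΣAȲ = 413460.00 cm³.
X̄ = 915300.00/6780.00 = 135.00 cm; Ȳ = 413460.00/6780.00 = 60.98 cm.

X̄ = 135.00 cm, Ȳ = 60.98 cm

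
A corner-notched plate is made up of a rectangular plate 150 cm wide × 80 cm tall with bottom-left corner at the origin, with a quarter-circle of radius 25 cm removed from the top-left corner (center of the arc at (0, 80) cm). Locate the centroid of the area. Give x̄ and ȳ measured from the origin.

plate: A = 150 × 80 = 12000.00, centroid at (75.00, 40.00).
removed quarter-circle: A = −¼π·25² = -490.87, centroid at (10.61, 69.39).
ΣA = 11509.13 cm²
ΣAx̄ = (12000.00)(75.00) + (-490.87)(10.61) = 894791.67 cm³
ΣAȳ = (12000.00)(40.00) + (-490.87)(69.39) = 445938.43 cm³
x̄ = 894791.67 / 11509.13 = 77.75 cm
ȳ = 445938.43 / 11509.13 = 38.75 cm

x̄ = 77.75 cm, ȳ = 38.75 cm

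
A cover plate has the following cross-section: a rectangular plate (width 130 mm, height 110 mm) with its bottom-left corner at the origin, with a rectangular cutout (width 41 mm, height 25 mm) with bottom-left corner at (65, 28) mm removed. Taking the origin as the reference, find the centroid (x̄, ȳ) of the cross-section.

Part | A | x̄ᵢ | ȳᵢ | A·x̄ᵢ | A·ȳᵢ
plate | 14300.00 | 65.00 | 55.00 | 929500.00 | 786500.00
hole | -1025.00 | 85.50 | 40.50 | -87637.50 | -41512.50
Σ | 13275.00 |  |  | 841862.50 | 744987.50
x̄ = 841862.50 / 13275.00 = 63.42 mm
ȳ = 744987.50 / 13275.00 = 56.12 mm

x̄ = 63.42 mm, ȳ = 56.12 mm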